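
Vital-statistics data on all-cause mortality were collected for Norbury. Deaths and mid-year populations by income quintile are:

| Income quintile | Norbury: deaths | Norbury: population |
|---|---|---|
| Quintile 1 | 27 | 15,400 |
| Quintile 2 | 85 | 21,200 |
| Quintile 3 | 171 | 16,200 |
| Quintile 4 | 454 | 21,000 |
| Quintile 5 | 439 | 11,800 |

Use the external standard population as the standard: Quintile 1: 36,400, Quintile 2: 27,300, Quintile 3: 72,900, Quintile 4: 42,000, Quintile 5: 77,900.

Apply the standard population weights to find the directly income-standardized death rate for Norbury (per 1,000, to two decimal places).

18.51

Income-specific rates per 1,000 for Norbury: 1.753, 4.009, 10.556, 21.619, 37.203.
Standard total = 256,500; weights = 0.1419, 0.1064, 0.2842, 0.1637, 0.3037.
Standardized rate: 0.1419×1.753 + 0.1064×4.009 + 0.2842×10.556 + 0.1637×21.619 + 0.3037×37.203 = 18.5143 per 1,000.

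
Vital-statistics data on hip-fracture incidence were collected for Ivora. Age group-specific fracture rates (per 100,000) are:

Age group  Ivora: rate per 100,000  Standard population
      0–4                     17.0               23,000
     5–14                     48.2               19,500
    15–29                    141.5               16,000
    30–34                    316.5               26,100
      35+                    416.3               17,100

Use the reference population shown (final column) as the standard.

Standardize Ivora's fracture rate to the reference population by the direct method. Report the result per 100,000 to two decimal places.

186.57

Standard total = 101,700; weights = 0.2262, 0.1917, 0.1573, 0.2566, 0.1681.
Standardized rate: 0.2262×17.0 + 0.1917×48.2 + 0.1573×141.5 + 0.2566×316.5 + 0.1681×416.3 = 186.5711 per 100,000.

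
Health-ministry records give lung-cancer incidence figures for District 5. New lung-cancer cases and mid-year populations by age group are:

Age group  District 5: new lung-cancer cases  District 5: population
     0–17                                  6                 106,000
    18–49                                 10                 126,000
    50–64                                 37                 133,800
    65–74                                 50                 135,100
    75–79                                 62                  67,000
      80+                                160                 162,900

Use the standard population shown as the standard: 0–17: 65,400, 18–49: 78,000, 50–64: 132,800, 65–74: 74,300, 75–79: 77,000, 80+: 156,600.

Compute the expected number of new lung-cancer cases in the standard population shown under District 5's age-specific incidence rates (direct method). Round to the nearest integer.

Age-specific rates per 100,000 for District 5: 5.66, 7.94, 27.65, 37.01, 92.54, 98.22.
Expected new lung-cancer cases = Σ (standard pop × age-specific rate ÷ 100,000)
= 65,400×5.66/100,000 + 78,000×7.94/100,000 + 132,800×27.65/100,000 + 74,300×37.01/100,000 + 77,000×92.54/100,000 + 156,600×98.22/100,000
= 3.70 + 6.19 + 36.72 + 27.50 + 71.25 + 153.81 = 299.18.

299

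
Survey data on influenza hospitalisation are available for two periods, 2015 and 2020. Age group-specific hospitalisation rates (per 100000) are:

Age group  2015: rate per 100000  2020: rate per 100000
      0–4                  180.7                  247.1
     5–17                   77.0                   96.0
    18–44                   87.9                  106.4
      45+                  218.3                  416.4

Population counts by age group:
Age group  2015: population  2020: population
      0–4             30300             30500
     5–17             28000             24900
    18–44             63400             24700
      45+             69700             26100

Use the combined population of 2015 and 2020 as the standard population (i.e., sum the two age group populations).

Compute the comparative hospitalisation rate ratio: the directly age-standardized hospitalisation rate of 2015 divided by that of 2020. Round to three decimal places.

0.630

Combined standard total = 297600; weights = 0.2043, 0.1778, 0.2960, 0.3219.
2015: 0.2043×180.7 + 0.1778×77.0 + 0.2960×87.9 + 0.3219×218.3 = 146.8985 per 100000.
2020: 0.2043×247.1 + 0.1778×96.0 + 0.2960×106.4 + 0.3219×416.4 = 233.0882 per 100000.
Ratio = 146.8985 ÷ 233.0882 = 0.63023.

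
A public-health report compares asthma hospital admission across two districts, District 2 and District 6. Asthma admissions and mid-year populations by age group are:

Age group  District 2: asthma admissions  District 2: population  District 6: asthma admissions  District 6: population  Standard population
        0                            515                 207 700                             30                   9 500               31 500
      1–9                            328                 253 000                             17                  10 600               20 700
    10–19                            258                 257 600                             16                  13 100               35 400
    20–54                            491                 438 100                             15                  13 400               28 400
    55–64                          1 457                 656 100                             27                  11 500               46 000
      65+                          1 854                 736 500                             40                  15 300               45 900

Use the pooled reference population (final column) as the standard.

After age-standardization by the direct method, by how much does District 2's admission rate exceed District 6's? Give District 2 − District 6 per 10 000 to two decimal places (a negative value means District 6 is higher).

-2.20

Age-specific rates per 10 000 for District 2: 24.80, 12.96, 10.02, 11.21, 22.21, 25.17.
For District 6: 31.58, 16.04, 12.21, 11.19, 23.48, 26.14.
Standard total = 207 900; weights = 0.1515, 0.0996, 0.1703, 0.1366, 0.2213, 0.2208.
District 2: 0.1515×24.80 + 0.0996×12.96 + 0.1703×10.02 + 0.1366×11.21 + 0.2213×22.21 + 0.2208×25.17 = 18.7553 per 10 000.
District 6: 0.1515×31.58 + 0.0996×16.04 + 0.1703×12.21 + 0.1366×11.19 + 0.2213×23.48 + 0.2208×26.14 = 20.9572 per 10 000.
Difference = 18.7553 − 20.9572 = -2.2019.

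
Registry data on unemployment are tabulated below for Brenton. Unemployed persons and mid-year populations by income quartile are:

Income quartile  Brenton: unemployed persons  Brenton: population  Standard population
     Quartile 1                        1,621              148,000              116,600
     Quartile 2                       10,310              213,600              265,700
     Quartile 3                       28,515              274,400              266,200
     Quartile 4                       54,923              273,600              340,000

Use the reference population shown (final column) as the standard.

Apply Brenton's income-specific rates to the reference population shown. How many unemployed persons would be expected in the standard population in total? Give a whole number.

110017

Income-specific rates per 1,000 for Brenton: 10.953, 48.268, 103.918, 200.742.
Expected unemployed persons = Σ (standard pop × income-specific rate ÷ 1,000)
= 116,600×10.953/1,000 + 265,700×48.268/1,000 + 266,200×103.918/1,000 + 340,000×200.742/1,000
= 1277.09 + 12824.75 + 27662.88 + 68252.27 = 110016.98.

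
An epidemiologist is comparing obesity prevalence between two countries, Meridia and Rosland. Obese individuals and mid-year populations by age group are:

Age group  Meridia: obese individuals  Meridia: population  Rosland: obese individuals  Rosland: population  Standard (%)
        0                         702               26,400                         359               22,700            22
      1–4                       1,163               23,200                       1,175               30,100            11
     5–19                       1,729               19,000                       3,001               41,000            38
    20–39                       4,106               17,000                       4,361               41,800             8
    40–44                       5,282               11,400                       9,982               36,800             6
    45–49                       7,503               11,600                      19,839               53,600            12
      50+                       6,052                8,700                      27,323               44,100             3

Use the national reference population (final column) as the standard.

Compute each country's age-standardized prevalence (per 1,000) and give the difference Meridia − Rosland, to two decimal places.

68.34

Age-specific rates per 1,000 for Meridia: 26.591, 50.129, 91.000, 241.529, 463.333, 646.810, 695.632.
For Rosland: 15.815, 39.037, 73.195, 104.330, 271.250, 370.131, 619.569.
Standard weights: 0.22, 0.11, 0.38, 0.08, 0.06, 0.12, 0.03.
Meridia: 0.2200×26.591 + 0.1100×50.129 + 0.3800×91.000 + 0.0800×241.529 + 0.0600×463.333 + 0.1200×646.810 + 0.0300×695.632 = 191.5528 per 1,000.
Rosland: 0.2200×15.815 + 0.1100×39.037 + 0.3800×73.195 + 0.0800×104.330 + 0.0600×271.250 + 0.1200×370.131 + 0.0300×619.569 = 123.2116 per 1,000.
Difference = 191.5528 − 123.2116 = 68.3412.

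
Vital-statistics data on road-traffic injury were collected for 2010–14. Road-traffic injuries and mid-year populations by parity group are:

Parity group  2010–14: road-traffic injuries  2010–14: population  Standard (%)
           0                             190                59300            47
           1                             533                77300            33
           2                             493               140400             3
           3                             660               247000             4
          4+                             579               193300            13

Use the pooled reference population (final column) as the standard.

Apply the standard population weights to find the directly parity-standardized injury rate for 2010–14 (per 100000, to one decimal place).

438.3

Parity-specific rates per 100000 for 2010–14: 320.40, 689.52, 351.14, 267.21, 299.53.
Standard weights: 0.47, 0.33, 0.03, 0.04, 0.13.
Standardized rate: 0.4700×320.40 + 0.3300×689.52 + 0.0300×351.14 + 0.0400×267.21 + 0.1300×299.53 = 438.2942 per 100000.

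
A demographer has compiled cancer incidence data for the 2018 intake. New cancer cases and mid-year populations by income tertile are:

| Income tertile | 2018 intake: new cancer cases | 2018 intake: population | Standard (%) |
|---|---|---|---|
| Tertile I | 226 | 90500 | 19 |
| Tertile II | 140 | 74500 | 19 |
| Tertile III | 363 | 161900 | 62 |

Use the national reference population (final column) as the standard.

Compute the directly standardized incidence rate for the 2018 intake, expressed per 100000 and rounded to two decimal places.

222.16

Income-specific rates per 100000 for the 2018 intake: 249.72, 187.92, 224.21.
Standard weights: 0.19, 0.19, 0.62.
Standardized rate: 0.1900×249.72 + 0.1900×187.92 + 0.6200×224.21 = 222.1639 per 100000.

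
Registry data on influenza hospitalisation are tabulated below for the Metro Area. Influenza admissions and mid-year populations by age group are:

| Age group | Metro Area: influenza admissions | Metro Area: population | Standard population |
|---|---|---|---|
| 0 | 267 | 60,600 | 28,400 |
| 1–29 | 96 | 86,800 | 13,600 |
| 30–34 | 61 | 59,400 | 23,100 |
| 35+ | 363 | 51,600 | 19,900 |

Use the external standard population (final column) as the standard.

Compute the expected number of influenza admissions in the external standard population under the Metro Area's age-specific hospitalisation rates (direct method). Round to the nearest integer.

304

Age-specific rates per 100,000 for the Metro Area: 440.59, 110.60, 102.69, 703.49.
Expected influenza admissions = Σ (standard pop × age-specific rate ÷ 100,000)
= 28,400×440.59/100,000 + 13,600×110.60/100,000 + 23,100×102.69/100,000 + 19,900×703.49/100,000
= 125.13 + 15.04 + 23.72 + 139.99 = 303.89.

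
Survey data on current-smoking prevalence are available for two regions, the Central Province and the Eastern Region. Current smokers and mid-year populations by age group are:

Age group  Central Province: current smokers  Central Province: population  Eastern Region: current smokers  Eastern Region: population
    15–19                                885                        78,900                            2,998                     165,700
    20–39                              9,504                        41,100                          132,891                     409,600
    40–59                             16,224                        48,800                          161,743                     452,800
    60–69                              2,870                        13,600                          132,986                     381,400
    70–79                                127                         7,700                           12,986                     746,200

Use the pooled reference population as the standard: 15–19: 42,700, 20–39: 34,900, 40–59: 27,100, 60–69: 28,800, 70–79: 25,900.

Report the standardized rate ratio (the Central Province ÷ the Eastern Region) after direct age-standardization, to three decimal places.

Age-specific rates per 1,000 for the Central Province: 11.217, 231.241, 332.459, 211.029, 16.494.
For the Eastern Region: 18.093, 324.441, 357.206, 348.679, 17.403.
Standard total = 159,400; weights = 0.2679, 0.2189, 0.1700, 0.1807, 0.1625.
The Central Province: 0.2679×11.217 + 0.2189×231.241 + 0.1700×332.459 + 0.1807×211.029 + 0.1625×16.494 = 150.9644 per 1,000.
The Eastern Region: 0.2679×18.093 + 0.2189×324.441 + 0.1700×357.206 + 0.1807×348.679 + 0.1625×17.403 = 202.4374 per 1,000.
Ratio = 150.9644 ÷ 202.4374 = 0.74573.

0.746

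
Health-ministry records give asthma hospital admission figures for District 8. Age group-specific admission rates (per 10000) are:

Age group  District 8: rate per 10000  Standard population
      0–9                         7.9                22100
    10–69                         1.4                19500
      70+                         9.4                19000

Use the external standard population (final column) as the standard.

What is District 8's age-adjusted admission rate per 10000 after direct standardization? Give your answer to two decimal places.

Standard total = 60600; weights = 0.3647, 0.3218, 0.3135.
Standardized rate: 0.3647×7.9 + 0.3218×1.4 + 0.3135×9.4 = 6.2787 per 10000.

6.28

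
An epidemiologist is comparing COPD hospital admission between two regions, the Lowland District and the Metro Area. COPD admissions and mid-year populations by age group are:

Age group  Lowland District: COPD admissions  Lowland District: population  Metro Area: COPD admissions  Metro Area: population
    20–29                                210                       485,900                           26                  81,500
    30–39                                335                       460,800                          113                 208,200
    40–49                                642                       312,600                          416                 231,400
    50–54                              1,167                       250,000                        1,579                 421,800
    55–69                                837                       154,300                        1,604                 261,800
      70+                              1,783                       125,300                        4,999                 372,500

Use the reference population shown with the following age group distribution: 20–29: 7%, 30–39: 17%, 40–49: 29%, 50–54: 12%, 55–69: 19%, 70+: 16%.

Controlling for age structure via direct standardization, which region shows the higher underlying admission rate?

Age-specific rates per 10,000 for the Lowland District: 4.32, 7.27, 20.54, 46.68, 54.24, 142.30.
For the Metro Area: 3.19, 5.43, 17.98, 37.43, 61.27, 134.20.
Standard weights: 0.07, 0.17, 0.29, 0.12, 0.19, 0.16.
The Lowland District: 0.0700×4.32 + 0.1700×7.27 + 0.2900×20.54 + 0.1200×46.68 + 0.1900×54.24 + 0.1600×142.30 = 46.1702 per 10,000.
The Metro Area: 0.0700×3.19 + 0.1700×5.43 + 0.2900×17.98 + 0.1200×37.43 + 0.1900×61.27 + 0.1600×134.20 = 43.9648 per 10,000.
The crude rates (27.80 vs 55.40) would put the Metro Area higher, but that reflects its age composition; once standardized to a common age structure, the Lowland District has the higher underlying rate.

Lowland District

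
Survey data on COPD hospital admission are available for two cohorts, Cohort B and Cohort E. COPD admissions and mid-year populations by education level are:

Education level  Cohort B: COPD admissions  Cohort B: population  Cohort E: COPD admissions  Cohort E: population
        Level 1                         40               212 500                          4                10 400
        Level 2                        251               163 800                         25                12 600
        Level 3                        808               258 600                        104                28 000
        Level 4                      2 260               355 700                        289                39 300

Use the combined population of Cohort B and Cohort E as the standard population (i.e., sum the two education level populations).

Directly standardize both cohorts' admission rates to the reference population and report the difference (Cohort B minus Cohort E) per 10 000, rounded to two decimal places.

-6.36

Education-specific rates per 10 000 for Cohort B: 1.88, 15.32, 31.25, 63.54.
For Cohort E: 3.85, 19.84, 37.14, 73.54.
Combined standard total = 1 080 900; weights = 0.2062, 0.1632, 0.2651, 0.3654.
Cohort B: 0.2062×1.88 + 0.1632×15.32 + 0.2651×31.25 + 0.3654×63.54 = 34.3922 per 10 000.
Cohort E: 0.2062×3.85 + 0.1632×19.84 + 0.2651×37.14 + 0.3654×73.54 = 40.7526 per 10 000.
Difference = 34.3922 − 40.7526 = -6.3605.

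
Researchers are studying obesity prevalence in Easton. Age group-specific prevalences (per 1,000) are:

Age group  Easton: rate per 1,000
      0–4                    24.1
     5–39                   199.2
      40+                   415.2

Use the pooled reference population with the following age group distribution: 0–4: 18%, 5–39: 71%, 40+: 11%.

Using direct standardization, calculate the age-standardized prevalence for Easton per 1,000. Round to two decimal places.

Standard weights: 0.18, 0.71, 0.11.
Standardized rate: 0.1800×24.1 + 0.7100×199.2 + 0.1100×415.2 = 191.4420 per 1,000.

191.44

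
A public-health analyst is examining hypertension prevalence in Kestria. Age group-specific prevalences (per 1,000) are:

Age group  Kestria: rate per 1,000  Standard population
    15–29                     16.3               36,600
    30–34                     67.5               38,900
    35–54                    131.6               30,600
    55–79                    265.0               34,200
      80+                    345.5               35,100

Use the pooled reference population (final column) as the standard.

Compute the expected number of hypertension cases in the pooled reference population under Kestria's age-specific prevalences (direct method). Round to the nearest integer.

Expected hypertension cases = Σ (standard pop × age-specific rate ÷ 1,000)
= 36,600×16.3/1,000 + 38,900×67.5/1,000 + 30,600×131.6/1,000 + 34,200×265.0/1,000 + 35,100×345.5/1,000
= 596.58 + 2625.75 + 4026.96 + 9063.00 + 12127.05 = 28439.34.

28439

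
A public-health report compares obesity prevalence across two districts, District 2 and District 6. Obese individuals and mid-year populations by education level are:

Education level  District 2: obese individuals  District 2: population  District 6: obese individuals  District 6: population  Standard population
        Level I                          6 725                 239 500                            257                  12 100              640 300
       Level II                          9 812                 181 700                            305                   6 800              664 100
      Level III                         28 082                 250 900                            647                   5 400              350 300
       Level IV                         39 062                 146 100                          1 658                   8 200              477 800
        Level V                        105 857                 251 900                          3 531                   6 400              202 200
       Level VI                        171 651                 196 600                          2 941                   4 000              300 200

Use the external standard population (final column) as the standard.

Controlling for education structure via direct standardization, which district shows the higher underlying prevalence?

District 2

Education-specific rates per 1 000 for District 2: 28.079, 54.001, 111.925, 267.365, 420.234, 873.098.
For District 6: 21.240, 44.853, 119.815, 202.195, 551.719, 735.250.
Standard total = 2 634 900; weights = 0.2430, 0.2520, 0.1329, 0.1813, 0.0767, 0.1139.
District 2: 0.2430×28.079 + 0.2520×54.001 + 0.1329×111.925 + 0.1813×267.365 + 0.0767×420.234 + 0.1139×873.098 = 215.5189 per 1 000.
District 6: 0.2430×21.240 + 0.2520×44.853 + 0.1329×119.815 + 0.1813×202.195 + 0.0767×551.719 + 0.1139×735.250 = 195.1672 per 1 000.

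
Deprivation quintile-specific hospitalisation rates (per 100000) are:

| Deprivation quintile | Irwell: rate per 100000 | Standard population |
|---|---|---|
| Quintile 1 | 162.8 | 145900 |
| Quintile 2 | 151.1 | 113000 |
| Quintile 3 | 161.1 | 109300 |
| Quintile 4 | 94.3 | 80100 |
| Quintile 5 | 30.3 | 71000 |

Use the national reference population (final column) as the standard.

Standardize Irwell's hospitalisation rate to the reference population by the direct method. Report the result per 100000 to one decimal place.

Standard total = 519300; weights = 0.2810, 0.2176, 0.2105, 0.1542, 0.1367.
Standardized rate: 0.2810×162.8 + 0.2176×151.1 + 0.2105×161.1 + 0.1542×94.3 + 0.1367×30.3 = 131.2147 per 100000.

131.2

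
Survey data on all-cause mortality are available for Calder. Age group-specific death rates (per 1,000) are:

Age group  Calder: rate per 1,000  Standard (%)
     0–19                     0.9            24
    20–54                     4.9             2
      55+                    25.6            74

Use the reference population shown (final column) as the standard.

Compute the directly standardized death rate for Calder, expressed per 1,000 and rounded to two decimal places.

Standard weights: 0.24, 0.02, 0.74.
Standardized rate: 0.2400×0.9 + 0.0200×4.9 + 0.7400×25.6 = 19.2580 per 1,000.

19.26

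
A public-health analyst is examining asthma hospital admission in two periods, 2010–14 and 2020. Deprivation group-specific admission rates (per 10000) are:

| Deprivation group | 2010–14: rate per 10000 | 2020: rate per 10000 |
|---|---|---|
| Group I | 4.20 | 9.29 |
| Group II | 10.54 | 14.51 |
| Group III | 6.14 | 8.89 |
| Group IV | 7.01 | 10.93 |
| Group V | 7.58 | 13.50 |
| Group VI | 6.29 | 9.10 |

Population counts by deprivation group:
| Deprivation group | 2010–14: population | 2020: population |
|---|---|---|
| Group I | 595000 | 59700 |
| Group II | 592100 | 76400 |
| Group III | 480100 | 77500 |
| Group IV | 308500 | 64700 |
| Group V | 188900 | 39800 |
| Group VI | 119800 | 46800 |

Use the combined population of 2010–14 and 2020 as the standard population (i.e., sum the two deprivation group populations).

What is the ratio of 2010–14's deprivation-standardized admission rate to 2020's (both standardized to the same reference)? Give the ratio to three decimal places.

0.633

Combined standard total = 2649300; weights = 0.2471, 0.2523, 0.2105, 0.1409, 0.0863, 0.0629.
2010–14: 0.2471×4.20 + 0.2523×10.54 + 0.2105×6.14 + 0.1409×7.01 + 0.0863×7.58 + 0.0629×6.29 = 7.0271 per 10000.
2020: 0.2471×9.29 + 0.2523×14.51 + 0.2105×8.89 + 0.1409×10.93 + 0.0863×13.50 + 0.0629×9.10 = 11.1055 per 10000.
Ratio = 7.0271 ÷ 11.1055 = 0.63276.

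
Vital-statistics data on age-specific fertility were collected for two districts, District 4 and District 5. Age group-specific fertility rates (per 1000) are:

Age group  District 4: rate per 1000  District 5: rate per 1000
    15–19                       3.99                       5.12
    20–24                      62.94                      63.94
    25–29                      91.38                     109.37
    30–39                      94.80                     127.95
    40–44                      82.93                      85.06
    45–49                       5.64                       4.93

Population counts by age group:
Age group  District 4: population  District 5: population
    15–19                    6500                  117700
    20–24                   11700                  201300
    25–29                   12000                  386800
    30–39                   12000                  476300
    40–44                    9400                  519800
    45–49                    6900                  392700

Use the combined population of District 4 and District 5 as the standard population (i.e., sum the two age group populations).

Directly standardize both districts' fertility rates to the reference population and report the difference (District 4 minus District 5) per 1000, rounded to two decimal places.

Combined standard total = 2153100; weights = 0.0577, 0.0989, 0.1852, 0.2268, 0.2458, 0.1856.
District 4: 0.0577×3.99 + 0.0989×62.94 + 0.1852×91.38 + 0.2268×94.80 + 0.2458×82.93 + 0.1856×5.64 = 66.3115 per 1000.
District 5: 0.0577×5.12 + 0.0989×63.94 + 0.1852×109.37 + 0.2268×127.95 + 0.2458×85.06 + 0.1856×4.93 = 77.7175 per 1000.
Difference = 66.3115 − 77.7175 = -11.4061.

-11.41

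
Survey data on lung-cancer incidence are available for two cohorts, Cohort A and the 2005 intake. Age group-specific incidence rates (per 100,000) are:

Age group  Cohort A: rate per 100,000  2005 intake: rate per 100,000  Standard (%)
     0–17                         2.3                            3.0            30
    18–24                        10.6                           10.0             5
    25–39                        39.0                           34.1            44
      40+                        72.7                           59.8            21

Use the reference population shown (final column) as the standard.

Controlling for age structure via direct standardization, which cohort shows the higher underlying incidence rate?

Standard weights: 0.30, 0.05, 0.44, 0.21.
Cohort A: 0.3000×2.3 + 0.0500×10.6 + 0.4400×39.0 + 0.2100×72.7 = 33.6470 per 100,000.
The 2005 intake: 0.3000×3.0 + 0.0500×10.0 + 0.4400×34.1 + 0.2100×59.8 = 28.9620 per 100,000.

Cohort A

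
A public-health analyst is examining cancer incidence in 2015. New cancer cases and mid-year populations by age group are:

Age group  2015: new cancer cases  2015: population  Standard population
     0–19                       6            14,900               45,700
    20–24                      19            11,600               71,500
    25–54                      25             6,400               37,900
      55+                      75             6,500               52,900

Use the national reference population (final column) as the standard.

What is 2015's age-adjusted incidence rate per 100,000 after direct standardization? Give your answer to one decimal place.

Age-specific rates per 100,000 for 2015: 40.27, 163.79, 390.62, 1153.85.
Standard total = 208,000; weights = 0.2197, 0.3438, 0.1822, 0.2543.
Standardized rate: 0.2197×40.27 + 0.3438×163.79 + 0.1822×390.62 + 0.2543×1153.85 = 429.7818 per 100,000.

429.8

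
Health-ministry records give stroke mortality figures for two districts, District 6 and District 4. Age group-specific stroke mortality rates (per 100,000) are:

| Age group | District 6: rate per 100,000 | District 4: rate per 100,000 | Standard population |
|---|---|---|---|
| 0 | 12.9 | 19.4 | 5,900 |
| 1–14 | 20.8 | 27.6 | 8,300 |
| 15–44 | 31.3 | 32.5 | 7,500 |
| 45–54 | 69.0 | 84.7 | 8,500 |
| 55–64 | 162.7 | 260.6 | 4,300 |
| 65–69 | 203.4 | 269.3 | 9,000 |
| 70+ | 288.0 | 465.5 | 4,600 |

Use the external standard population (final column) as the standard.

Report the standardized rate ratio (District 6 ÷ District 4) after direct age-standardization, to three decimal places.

Standard total = 48,100; weights = 0.1227, 0.1726, 0.1559, 0.1767, 0.0894, 0.1871, 0.0956.
District 6: 0.1227×12.9 + 0.1726×20.8 + 0.1559×31.3 + 0.1767×69.0 + 0.0894×162.7 + 0.1871×203.4 + 0.0956×288.0 = 102.3911 per 100,000.
District 4: 0.1227×19.4 + 0.1726×27.6 + 0.1559×32.5 + 0.1767×84.7 + 0.0894×260.6 + 0.1871×269.3 + 0.0956×465.5 = 145.3809 per 100,000.
Ratio = 102.3911 ÷ 145.3809 = 0.70430.

0.704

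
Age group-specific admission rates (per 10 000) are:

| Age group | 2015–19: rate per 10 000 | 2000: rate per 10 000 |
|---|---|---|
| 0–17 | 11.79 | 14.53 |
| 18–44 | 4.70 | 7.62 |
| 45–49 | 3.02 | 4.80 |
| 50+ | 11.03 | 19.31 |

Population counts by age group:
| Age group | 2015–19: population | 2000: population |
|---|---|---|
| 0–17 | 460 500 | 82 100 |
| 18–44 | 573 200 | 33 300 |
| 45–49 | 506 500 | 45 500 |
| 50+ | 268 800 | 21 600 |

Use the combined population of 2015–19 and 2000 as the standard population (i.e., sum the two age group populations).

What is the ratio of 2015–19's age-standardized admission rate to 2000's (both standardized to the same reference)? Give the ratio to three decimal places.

0.680

Combined standard total = 1 991 500; weights = 0.2725, 0.3045, 0.2772, 0.1458.
2015–19: 0.2725×11.79 + 0.3045×4.70 + 0.2772×3.02 + 0.1458×11.03 = 7.0891 per 10 000.
2000: 0.2725×14.53 + 0.3045×7.62 + 0.2772×4.80 + 0.1458×19.31 = 10.4257 per 10 000.
Ratio = 7.0891 ÷ 10.4257 = 0.67997.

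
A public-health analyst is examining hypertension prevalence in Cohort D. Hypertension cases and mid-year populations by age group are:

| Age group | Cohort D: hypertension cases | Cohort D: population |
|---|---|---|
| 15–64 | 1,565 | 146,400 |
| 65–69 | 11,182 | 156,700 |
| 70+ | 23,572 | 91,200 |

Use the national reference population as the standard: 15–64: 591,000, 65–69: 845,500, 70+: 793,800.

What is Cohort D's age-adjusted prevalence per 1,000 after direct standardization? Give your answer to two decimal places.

Age-specific rates per 1,000 for Cohort D: 10.690, 71.359, 258.465.
Standard total = 2,230,300; weights = 0.2650, 0.3791, 0.3559.
Standardized rate: 0.2650×10.690 + 0.3791×71.359 + 0.3559×258.465 = 121.8766 per 1,000.

121.88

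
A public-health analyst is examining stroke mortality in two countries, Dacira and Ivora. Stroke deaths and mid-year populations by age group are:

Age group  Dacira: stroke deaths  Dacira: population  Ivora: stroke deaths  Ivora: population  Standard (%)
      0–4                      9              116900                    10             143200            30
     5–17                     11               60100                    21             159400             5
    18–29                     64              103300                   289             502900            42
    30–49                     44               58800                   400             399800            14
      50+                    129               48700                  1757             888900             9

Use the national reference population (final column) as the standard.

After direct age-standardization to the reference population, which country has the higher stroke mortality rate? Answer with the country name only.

Dacira

Age-specific rates per 100000 for Dacira: 7.70, 18.30, 61.96, 74.83, 264.89.
For Ivora: 6.98, 13.17, 57.47, 100.05, 197.66.
Standard weights: 0.30, 0.05, 0.42, 0.14, 0.09.
Dacira: 0.3000×7.70 + 0.0500×18.30 + 0.4200×61.96 + 0.1400×74.83 + 0.0900×264.89 = 63.5621 per 100000.
Ivora: 0.3000×6.98 + 0.0500×13.17 + 0.4200×57.47 + 0.1400×100.05 + 0.0900×197.66 = 58.6861 per 100000.
The crude rates (66.27 vs 118.28) would put Ivora higher, but that reflects its age composition; once standardized to a common age structure, Dacira has the higher underlying rate.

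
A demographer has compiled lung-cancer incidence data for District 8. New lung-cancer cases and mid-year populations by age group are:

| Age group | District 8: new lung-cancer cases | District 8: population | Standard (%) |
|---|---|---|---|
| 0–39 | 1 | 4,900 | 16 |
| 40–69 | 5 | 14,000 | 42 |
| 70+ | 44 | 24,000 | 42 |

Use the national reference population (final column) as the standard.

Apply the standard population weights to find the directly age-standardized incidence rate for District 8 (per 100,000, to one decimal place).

Age-specific rates per 100,000 for District 8: 20.41, 35.71, 183.33.
Standard weights: 0.16, 0.42, 0.42.
Standardized rate: 0.1600×20.41 + 0.4200×35.71 + 0.4200×183.33 = 95.2653 per 100,000.

95.3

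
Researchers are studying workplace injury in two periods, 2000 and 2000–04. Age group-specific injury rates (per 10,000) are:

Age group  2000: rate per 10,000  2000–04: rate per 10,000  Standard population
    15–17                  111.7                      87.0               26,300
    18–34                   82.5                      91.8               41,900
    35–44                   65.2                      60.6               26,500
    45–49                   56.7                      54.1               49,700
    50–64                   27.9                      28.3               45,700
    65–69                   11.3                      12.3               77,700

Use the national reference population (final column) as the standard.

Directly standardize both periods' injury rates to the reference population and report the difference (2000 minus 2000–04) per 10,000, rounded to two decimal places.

Standard total = 267,800; weights = 0.0982, 0.1565, 0.0990, 0.1856, 0.1706, 0.2901.
2000: 0.0982×111.7 + 0.1565×82.5 + 0.0990×65.2 + 0.1856×56.7 + 0.1706×27.9 + 0.2901×11.3 = 48.8920 per 10,000.
2000–04: 0.0982×87.0 + 0.1565×91.8 + 0.0990×60.6 + 0.1856×54.1 + 0.1706×28.3 + 0.2901×12.3 = 47.3421 per 10,000.
Difference = 48.8920 − 47.3421 = 1.5500.

1.55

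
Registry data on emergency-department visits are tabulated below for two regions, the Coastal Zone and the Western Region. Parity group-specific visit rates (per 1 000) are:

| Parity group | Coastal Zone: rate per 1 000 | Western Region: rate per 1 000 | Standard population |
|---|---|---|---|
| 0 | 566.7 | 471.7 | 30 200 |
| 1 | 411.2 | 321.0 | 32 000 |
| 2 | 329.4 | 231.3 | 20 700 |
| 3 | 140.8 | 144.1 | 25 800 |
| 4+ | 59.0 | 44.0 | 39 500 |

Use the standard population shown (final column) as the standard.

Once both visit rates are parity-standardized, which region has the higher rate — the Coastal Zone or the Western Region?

Standard total = 148 200; weights = 0.2038, 0.2159, 0.1397, 0.1741, 0.2665.
The Coastal Zone: 0.2038×566.7 + 0.2159×411.2 + 0.1397×329.4 + 0.1741×140.8 + 0.2665×59.0 = 290.5159 per 1 000.
The Western Region: 0.2038×471.7 + 0.2159×321.0 + 0.1397×231.3 + 0.1741×144.1 + 0.2665×44.0 = 234.5549 per 1 000.

Coastal Zone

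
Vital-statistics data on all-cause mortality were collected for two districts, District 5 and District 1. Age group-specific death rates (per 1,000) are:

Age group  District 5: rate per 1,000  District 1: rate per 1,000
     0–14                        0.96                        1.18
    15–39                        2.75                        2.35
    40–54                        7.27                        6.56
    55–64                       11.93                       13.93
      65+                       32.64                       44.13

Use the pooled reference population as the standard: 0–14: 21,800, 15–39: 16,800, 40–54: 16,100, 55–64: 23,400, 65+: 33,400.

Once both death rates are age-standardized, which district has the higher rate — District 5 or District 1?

Standard total = 111,500; weights = 0.1955, 0.1507, 0.1444, 0.2099, 0.2996.
District 5: 0.1955×0.96 + 0.1507×2.75 + 0.1444×7.27 + 0.2099×11.93 + 0.2996×32.64 = 13.9329 per 1,000.
District 1: 0.1955×1.18 + 0.1507×2.35 + 0.1444×6.56 + 0.2099×13.93 + 0.2996×44.13 = 17.6747 per 1,000.

District 1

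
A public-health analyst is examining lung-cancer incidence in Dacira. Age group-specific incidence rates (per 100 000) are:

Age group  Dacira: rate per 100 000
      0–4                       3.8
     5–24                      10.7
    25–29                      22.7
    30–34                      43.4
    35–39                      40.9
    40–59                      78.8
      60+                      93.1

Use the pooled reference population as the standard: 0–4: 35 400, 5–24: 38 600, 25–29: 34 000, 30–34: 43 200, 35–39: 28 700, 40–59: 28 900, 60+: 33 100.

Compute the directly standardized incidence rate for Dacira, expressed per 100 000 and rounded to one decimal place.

40.2

Standard total = 241 900; weights = 0.1463, 0.1596, 0.1406, 0.1786, 0.1186, 0.1195, 0.1368.
Standardized rate: 0.1463×3.8 + 0.1596×10.7 + 0.1406×22.7 + 0.1786×43.4 + 0.1186×40.9 + 0.1195×78.8 + 0.1368×93.1 = 40.2107 per 100 000.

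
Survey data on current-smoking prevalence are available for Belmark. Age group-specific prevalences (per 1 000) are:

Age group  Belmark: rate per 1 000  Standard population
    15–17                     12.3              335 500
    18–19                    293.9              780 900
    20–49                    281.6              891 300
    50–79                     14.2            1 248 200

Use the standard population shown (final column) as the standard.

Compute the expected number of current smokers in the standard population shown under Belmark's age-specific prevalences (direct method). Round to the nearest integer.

502348

Expected current smokers = Σ (standard pop × age-specific rate ÷ 1 000)
= 335 500×12.3/1 000 + 780 900×293.9/1 000 + 891 300×281.6/1 000 + 1 248 200×14.2/1 000
= 4126.65 + 229506.51 + 250990.08 + 17724.44 = 502347.68.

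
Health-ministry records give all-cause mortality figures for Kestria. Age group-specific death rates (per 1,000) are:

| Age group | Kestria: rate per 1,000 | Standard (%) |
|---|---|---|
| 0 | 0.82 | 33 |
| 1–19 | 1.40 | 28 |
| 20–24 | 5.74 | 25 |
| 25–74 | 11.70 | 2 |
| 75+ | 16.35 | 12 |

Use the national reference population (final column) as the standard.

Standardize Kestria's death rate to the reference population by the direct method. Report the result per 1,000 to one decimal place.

4.3

Standard weights: 0.33, 0.28, 0.25, 0.02, 0.12.
Standardized rate: 0.3300×0.82 + 0.2800×1.40 + 0.2500×5.74 + 0.0200×11.70 + 0.1200×16.35 = 4.2936 per 1,000.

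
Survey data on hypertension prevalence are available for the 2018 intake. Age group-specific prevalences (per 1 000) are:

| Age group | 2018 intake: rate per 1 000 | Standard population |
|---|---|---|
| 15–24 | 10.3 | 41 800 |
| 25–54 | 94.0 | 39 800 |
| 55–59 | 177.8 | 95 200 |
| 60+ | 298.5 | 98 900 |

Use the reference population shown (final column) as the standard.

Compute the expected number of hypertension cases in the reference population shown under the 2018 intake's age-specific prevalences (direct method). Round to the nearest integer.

50620

Expected hypertension cases = Σ (standard pop × age-specific rate ÷ 1 000)
= 41 800×10.3/1 000 + 39 800×94.0/1 000 + 95 200×177.8/1 000 + 98 900×298.5/1 000
= 430.54 + 3741.20 + 16926.56 + 29521.65 = 50619.95.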